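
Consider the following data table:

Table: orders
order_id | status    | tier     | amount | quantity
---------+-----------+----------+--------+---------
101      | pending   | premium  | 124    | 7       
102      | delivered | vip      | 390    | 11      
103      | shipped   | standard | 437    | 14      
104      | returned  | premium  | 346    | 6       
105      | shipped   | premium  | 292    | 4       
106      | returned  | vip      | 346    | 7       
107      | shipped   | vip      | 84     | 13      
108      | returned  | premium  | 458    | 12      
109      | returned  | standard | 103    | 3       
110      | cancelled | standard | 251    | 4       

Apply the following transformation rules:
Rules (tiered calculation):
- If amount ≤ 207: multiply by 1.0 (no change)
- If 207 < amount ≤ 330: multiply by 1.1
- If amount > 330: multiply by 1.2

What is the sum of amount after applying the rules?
3280.7

Step 1: Tier 1 (amount ≤ 207): 3 records, sum = 311 × 1.0 = 311.0
Step 2: Tier 2 (207 < amount ≤ 330): 2 records, sum = 543 × 1.1 = 597.3
Step 3: Tier 3 (amount > 330): 5 records, sum = 1977 × 1.2 = 2372.4
Step 4: Final sum = 311.0 + 597.3 + 2372.4 = 3280.7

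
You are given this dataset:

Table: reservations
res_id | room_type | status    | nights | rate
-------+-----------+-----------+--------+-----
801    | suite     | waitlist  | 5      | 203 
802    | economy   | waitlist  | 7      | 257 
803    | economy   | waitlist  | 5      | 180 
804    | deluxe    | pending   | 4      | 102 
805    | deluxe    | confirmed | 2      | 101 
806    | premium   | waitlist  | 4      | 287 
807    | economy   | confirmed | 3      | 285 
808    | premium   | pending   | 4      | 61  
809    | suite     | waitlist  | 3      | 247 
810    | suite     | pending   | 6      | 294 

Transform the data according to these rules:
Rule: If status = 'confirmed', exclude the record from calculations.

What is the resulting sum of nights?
38

Step 1: Identify records where status = 'confirmed'
Step 2: The excluded records sum to 5
Step 3: Original total nights = 43
Step 4: Remaining total = 43 - 5 = 38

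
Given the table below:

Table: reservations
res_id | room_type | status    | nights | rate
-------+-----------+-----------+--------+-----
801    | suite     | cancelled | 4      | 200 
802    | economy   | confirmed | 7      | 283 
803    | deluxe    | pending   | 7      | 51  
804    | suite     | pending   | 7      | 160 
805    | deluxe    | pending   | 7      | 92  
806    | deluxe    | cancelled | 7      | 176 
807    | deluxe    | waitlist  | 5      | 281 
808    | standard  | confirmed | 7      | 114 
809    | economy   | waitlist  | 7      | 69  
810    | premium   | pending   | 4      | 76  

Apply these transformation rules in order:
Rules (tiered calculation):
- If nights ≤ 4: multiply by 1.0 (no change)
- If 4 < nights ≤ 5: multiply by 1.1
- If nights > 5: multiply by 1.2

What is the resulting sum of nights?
72.3

Step 1: Tier 1 (nights ≤ 4): 2 records, sum = 8 × 1.0 = 8.0
Step 2: Tier 2 (4 < nights ≤ 5): 1 records, sum = 5 × 1.1 = 5.5
Step 3: Tier 3 (nights > 5): 7 records, sum = 49 × 1.2 = 58.8
Step 4: Final sum = 8.0 + 5.5 + 58.8 = 72.3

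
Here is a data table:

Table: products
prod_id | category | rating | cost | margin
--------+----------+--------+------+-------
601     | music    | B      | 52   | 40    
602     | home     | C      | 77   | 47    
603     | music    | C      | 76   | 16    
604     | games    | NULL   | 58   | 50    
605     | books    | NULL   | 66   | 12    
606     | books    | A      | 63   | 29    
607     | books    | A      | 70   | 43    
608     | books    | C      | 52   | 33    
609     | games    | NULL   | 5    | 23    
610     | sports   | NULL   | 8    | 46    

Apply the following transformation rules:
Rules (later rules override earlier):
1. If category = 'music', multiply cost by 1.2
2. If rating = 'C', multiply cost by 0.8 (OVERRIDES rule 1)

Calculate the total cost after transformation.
496.4

Step 1: Rule 2 takes priority for records with rating = 'C'
  - 3 records: 205 × 0.8 = 164.0
Step 2: Rule 1 applies to remaining records with category = 'music'
  - 1 records: 52 × 1.2 = 62.4
Step 3: Other records unchanged: 270
Step 4: Final sum = 164.0 + 62.4 + 270 = 496.4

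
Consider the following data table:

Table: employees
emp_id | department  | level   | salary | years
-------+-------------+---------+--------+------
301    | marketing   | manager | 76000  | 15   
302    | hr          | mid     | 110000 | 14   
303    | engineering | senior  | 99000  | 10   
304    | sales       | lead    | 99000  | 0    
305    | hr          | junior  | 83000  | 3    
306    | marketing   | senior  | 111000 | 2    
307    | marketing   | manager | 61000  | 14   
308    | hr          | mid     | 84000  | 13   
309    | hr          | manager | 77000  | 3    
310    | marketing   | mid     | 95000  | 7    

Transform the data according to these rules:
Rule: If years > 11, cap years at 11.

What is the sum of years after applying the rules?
69

Step 1: 4 records have years > 11
Step 2: These records originally summed to 56
Step 3: After capping: 4 × 11 = 44
Step 4: Unaffected records sum: 25
Step 5: Final sum = 44 + 25 = 69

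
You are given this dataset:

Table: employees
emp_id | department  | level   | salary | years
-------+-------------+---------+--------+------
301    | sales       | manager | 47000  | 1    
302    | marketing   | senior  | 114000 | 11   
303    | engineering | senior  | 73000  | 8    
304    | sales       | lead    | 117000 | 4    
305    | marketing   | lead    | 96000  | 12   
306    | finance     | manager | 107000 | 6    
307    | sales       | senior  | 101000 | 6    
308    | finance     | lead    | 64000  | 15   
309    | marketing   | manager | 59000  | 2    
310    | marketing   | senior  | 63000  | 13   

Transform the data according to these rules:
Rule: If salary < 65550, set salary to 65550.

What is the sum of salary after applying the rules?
870200

Step 1: 4 records have salary < 65550
Step 2: These records originally summed to 233000
Step 3: After setting to minimum: 4 × 65550 = 262200
Step 4: Unaffected records sum: 608000
Step 5: Final sum = 262200 + 608000 = 870200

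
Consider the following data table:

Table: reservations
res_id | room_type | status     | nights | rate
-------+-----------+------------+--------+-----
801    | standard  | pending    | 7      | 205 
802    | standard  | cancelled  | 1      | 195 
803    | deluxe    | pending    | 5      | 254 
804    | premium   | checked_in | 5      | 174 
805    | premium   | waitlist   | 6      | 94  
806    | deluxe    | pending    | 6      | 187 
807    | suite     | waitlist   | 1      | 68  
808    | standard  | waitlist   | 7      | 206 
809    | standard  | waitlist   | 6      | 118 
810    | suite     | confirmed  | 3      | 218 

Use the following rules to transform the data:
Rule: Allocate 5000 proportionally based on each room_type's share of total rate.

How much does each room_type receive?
deluxe: 1282.72, premium: 779.52, standard: 2105.88, suite: 831.88

Step 1: Calculate total rate = 1719
Step 2: Calculate each room_type's proportion:
  deluxe: 441/1719 = 25.65% → 1282.72
  premium: 268/1719 = 15.59% → 779.52
  standard: 724/1719 = 42.12% → 2105.88
  suite: 286/1719 = 16.64% → 831.88
Step 3: Verify: sum of allocations ≈ 5000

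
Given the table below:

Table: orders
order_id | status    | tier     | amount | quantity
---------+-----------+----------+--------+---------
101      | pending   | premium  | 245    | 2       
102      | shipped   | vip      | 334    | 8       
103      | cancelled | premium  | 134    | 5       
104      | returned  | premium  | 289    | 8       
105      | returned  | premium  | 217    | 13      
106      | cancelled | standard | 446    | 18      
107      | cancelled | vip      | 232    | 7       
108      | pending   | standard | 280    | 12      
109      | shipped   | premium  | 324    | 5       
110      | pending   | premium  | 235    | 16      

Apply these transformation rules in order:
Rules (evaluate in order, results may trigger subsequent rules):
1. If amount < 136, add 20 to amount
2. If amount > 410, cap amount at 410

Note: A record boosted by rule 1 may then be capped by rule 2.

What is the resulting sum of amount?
2720

Step 1: Apply rule 1 to records with amount < 136
  - 1 records get bonus of 20
  - Of these, 0 records then exceed 410 and get capped
Step 2: Apply rule 2 to records with amount > 410
  - 1 records (original) are capped
Step 3: Calculate final sum = 2720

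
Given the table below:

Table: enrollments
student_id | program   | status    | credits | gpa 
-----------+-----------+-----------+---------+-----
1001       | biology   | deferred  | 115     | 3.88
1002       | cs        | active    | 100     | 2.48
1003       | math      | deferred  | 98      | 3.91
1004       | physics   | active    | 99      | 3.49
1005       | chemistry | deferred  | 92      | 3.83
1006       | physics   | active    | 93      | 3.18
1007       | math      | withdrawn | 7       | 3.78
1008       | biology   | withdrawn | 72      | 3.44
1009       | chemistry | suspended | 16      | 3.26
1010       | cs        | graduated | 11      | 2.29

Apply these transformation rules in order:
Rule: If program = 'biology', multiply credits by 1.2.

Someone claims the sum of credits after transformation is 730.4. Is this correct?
No, the correct result is 740.4.

Step 1: Calculate the correct sum after transformation
Step 2: Apply multiplier 1.2 to records where program = 'biology'
Step 3: Correct result = 740.4
Step 4: Claimed result = 730.4
Step 5: 740.4 ≠ 730.4
Conclusion: The claimed result is incorrect. The correct answer is 740.4.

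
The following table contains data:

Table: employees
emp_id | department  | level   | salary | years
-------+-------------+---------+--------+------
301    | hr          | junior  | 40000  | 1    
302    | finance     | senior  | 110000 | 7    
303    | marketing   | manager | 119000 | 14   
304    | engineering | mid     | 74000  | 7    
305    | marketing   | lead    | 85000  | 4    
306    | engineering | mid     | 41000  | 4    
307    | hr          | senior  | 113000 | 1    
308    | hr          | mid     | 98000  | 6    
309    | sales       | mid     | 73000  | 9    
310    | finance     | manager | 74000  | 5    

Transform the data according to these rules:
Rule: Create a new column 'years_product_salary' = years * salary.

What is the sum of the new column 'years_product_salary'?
5226000

Step 1: For each record, compute years * salary
Example calculations:
  1 * 40000 = 40000
  7 * 110000 = 770000
  14 * 119000 = 1666000
  ...
Step 2: Sum all derived values
Step 3: Total = 5226000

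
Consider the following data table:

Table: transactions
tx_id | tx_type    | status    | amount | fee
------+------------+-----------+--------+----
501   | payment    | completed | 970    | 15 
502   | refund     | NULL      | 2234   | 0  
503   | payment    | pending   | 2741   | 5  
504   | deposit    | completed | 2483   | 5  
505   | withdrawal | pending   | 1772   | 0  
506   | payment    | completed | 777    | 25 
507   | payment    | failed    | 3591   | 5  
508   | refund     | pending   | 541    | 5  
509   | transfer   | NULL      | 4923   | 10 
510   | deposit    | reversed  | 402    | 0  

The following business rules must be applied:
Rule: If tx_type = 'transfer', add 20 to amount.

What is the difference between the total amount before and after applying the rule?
20

Step 1: Original sum of amount = 20434
Step 2: 1 records have tx_type = 'transfer'
Step 3: Each affected record changes by 20
Step 4: Total change = 1 × 20 = 20
Step 5: New sum = 20434 + 20 = 20454
Step 6: Difference = |20454 - 20434| = 20
        (Sum increased by 20)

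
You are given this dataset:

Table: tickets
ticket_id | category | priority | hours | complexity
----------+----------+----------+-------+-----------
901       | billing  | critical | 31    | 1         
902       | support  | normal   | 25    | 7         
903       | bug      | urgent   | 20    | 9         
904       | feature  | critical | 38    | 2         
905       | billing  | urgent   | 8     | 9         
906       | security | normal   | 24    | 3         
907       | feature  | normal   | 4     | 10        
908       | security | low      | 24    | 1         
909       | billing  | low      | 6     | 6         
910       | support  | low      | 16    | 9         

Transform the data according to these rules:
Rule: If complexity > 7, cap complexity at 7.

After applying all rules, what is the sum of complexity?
48

Step 1: 4 records have complexity > 7
Step 2: These records originally summed to 37
Step 3: After capping: 4 × 7 = 28
Step 4: Unaffected records sum: 20
Step 5: Final sum = 28 + 20 = 48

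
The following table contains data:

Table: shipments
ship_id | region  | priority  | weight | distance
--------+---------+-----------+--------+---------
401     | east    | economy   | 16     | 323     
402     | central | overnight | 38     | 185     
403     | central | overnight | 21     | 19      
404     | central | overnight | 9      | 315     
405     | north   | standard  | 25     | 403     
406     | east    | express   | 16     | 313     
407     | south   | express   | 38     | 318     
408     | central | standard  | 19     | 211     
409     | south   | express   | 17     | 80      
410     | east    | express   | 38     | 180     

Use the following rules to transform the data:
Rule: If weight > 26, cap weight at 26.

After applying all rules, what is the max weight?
26

Step 1: Original maximum weight = 38
Step 2: Apply cap at 26
Step 3: 3 records had weight > 26 and were capped
Step 4: Maximum after transformation = 26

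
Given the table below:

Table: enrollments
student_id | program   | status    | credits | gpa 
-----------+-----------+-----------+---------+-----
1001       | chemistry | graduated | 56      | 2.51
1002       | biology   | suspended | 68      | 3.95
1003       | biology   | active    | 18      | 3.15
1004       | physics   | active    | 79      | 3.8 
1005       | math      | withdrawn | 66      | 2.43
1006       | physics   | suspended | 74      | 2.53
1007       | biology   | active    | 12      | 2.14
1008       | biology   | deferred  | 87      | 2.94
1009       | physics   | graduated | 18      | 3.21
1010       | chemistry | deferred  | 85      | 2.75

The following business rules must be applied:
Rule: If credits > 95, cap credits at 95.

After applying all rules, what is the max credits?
87

Step 1: Original maximum credits = 87
Step 2: Check cap of 95 against maximum
Step 3: No records exceed the cap (max 87 <= cap 95), so no capping applies
Step 4: Maximum after transformation = 87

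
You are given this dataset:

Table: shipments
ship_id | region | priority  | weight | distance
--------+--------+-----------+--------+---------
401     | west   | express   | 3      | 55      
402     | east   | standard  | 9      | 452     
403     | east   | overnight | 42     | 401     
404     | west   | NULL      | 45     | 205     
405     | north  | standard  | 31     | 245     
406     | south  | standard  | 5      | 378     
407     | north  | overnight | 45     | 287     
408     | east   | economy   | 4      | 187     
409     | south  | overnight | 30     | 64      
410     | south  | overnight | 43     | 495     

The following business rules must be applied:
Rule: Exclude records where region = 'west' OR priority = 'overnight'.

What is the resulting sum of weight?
49

Step 1: Find records where region = 'west' OR priority = 'overnight'
Step 2: 6 records match, summing to 208
Step 3: Original sum: 257
Step 4: Remaining sum = 257 - 208 = 49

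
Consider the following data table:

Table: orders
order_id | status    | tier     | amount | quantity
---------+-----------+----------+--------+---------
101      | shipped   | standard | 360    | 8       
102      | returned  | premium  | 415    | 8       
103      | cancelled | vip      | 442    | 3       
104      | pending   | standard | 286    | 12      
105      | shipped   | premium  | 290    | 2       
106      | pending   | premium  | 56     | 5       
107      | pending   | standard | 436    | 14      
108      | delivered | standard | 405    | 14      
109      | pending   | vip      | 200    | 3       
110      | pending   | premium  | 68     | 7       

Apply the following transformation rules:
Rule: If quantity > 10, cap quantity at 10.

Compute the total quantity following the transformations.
66

Step 1: 3 records have quantity > 10
Step 2: These records originally summed to 40
Step 3: After capping: 3 × 10 = 30
Step 4: Unaffected records sum: 36
Step 5: Final sum = 30 + 36 = 66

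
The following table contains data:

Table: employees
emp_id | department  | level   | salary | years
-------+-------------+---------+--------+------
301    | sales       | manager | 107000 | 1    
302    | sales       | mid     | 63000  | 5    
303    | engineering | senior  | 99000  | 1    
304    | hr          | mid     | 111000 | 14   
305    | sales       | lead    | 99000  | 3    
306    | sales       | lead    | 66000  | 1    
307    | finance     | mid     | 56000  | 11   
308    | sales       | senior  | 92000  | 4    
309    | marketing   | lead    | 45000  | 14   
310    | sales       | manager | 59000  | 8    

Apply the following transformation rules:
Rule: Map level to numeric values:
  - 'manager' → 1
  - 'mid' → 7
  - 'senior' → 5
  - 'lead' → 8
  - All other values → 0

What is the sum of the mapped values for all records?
57

Step 1: Apply mapping to each record
Step 2: Count by status:
  'manager': 2 records × 1 = 2
  'mid': 3 records × 7 = 21
  'senior': 2 records × 5 = 10
  'lead': 3 records × 8 = 24
Step 3: Sum all mapped values = 57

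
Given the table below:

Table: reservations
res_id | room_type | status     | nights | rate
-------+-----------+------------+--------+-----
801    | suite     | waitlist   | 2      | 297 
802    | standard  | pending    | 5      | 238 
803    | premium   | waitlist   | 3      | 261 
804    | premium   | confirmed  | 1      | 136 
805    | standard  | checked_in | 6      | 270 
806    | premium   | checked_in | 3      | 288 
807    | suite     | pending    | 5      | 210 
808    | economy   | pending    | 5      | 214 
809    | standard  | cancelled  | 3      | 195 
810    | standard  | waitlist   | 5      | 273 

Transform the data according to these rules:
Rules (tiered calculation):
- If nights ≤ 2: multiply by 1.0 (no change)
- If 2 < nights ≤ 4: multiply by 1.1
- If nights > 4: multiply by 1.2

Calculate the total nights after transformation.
44.1

Step 1: Tier 1 (nights ≤ 2): 2 records, sum = 3 × 1.0 = 3.0
Step 2: Tier 2 (2 < nights ≤ 4): 3 records, sum = 9 × 1.1 = 9.9
Step 3: Tier 3 (nights > 4): 5 records, sum = 26 × 1.2 = 31.2
Step 4: Final sum = 3.0 + 9.9 + 31.2 = 44.1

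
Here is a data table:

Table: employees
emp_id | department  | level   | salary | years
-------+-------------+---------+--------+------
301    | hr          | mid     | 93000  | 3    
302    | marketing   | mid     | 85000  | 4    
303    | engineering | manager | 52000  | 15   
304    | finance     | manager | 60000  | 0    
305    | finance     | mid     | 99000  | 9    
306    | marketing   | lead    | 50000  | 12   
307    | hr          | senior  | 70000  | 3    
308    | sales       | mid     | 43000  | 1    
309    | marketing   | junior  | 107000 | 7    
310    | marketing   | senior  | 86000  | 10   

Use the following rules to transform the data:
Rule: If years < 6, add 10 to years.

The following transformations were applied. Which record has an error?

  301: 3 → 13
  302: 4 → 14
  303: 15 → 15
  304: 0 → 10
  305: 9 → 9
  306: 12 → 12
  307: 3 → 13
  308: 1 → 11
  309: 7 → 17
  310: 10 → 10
Record 309 has an error. The correct transformed value should be 7, not 17.

Step 1: Check each record against the rule
Step 2: Record 309 has years = 7
Step 3: Since 7 >= 6, the bonus should not have been applied
Step 4: Correct value = 7, but claimed value = 17
Conclusion: Record 309 has the error.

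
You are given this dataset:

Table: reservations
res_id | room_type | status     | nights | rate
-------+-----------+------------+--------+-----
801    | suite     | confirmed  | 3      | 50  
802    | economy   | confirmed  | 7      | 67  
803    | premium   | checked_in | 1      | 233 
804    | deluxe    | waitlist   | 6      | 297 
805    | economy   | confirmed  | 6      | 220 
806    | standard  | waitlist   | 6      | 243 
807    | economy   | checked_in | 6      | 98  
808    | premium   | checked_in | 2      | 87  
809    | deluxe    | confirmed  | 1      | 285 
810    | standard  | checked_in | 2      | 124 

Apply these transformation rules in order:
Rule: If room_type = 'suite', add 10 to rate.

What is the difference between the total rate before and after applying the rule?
10

Step 1: Original sum of rate = 1704
Step 2: 1 records have room_type = 'suite'
Step 3: Each affected record changes by 10
Step 4: Total change = 1 × 10 = 10
Step 5: New sum = 1704 + 10 = 1714
Step 6: Difference = |1714 - 1704| = 10
        (Sum increased by 10)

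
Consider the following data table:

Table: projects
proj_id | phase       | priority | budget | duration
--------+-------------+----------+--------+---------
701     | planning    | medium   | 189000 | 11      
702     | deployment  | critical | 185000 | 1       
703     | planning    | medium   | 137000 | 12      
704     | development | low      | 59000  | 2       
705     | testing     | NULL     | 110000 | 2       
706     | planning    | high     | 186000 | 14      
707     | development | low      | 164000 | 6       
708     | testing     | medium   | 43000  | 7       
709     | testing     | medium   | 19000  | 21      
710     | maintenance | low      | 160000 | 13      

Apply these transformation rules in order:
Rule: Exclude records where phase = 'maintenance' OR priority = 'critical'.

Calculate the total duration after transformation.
75

Step 1: Find records where phase = 'maintenance' OR priority = 'critical'
Step 2: 2 records match, summing to 14
Step 3: Original sum: 89
Step 4: Remaining sum = 89 - 14 = 75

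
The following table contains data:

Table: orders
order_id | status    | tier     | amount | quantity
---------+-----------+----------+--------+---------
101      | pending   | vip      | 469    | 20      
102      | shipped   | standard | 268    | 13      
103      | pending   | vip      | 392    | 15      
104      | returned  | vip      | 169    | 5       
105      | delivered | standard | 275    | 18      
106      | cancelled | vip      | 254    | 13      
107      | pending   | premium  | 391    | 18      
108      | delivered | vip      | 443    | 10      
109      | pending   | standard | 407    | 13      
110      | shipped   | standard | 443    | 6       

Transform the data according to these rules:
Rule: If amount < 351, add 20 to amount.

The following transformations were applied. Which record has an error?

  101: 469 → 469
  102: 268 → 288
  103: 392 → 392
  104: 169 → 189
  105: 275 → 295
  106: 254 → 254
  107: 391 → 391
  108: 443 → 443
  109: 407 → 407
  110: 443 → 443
Record 106 has an error. The correct transformed value should be 274, not 254.

Step 1: Check each record against the rule
Step 2: Record 106 has amount = 254
Step 3: Since 254 < 351, the bonus should have been applied
Step 4: Correct value = 274, but claimed value = 254
Conclusion: Record 106 has the error.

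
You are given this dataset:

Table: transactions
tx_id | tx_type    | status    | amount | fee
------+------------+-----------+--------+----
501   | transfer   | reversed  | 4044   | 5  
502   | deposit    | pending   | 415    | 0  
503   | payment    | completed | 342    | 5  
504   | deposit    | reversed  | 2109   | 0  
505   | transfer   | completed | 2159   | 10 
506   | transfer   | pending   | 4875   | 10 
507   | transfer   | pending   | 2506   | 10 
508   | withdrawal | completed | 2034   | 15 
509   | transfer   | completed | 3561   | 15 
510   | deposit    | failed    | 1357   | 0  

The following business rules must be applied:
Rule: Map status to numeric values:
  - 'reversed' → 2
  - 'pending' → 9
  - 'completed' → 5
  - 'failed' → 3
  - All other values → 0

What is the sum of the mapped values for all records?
54

Step 1: Apply mapping to each record
Step 2: Count by status:
  'reversed': 2 records × 2 = 4
  'pending': 3 records × 9 = 27
  'completed': 4 records × 5 = 20
  'failed': 1 records × 3 = 3
Step 3: Sum all mapped values = 54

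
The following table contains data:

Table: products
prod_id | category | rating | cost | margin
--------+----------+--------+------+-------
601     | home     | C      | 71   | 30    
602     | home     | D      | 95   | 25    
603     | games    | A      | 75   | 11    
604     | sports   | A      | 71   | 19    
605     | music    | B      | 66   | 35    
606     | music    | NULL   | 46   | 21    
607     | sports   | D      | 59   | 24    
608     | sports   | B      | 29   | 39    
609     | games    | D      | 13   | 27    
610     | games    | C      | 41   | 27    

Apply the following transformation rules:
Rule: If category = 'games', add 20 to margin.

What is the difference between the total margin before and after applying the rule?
60

Step 1: Original sum of margin = 258
Step 2: 3 records have category = 'games'
Step 3: Each affected record changes by 20
Step 4: Total change = 3 × 20 = 60
Step 5: New sum = 258 + 60 = 318
Step 6: Difference = |318 - 258| = 60
        (Sum increased by 60)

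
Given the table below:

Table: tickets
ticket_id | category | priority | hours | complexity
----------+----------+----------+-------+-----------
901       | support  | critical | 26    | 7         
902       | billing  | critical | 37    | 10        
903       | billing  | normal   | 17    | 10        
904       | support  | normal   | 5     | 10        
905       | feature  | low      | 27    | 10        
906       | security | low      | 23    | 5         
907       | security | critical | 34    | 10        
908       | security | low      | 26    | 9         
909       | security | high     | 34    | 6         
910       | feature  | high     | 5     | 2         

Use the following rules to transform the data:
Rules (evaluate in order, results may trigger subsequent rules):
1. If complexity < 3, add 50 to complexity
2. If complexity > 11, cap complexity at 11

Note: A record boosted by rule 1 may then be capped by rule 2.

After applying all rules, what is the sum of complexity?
88

Step 1: Apply rule 1 to records with complexity < 3
  - 1 records get bonus of 50
  - Of these, 1 records then exceed 11 and get capped
Step 2: Apply rule 2 to records with complexity > 11
  - 0 records (original) are capped
Step 3: Calculate final sum = 88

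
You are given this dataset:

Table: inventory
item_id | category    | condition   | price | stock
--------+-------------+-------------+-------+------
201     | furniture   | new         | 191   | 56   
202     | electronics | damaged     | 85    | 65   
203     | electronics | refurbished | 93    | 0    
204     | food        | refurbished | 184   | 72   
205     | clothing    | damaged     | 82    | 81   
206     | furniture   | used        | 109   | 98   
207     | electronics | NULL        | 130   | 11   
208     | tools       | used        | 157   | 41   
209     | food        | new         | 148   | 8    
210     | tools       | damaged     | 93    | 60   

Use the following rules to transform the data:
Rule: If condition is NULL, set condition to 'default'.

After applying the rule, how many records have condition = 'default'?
1

Step 1: Count records where condition IS NULL
Step 2: Found 1 records with NULL condition
Step 3: These records will have condition set to 'default'
Step 4: Records already having condition = 'default': 0
Step 5: Answer: 1 + 0 = 1 records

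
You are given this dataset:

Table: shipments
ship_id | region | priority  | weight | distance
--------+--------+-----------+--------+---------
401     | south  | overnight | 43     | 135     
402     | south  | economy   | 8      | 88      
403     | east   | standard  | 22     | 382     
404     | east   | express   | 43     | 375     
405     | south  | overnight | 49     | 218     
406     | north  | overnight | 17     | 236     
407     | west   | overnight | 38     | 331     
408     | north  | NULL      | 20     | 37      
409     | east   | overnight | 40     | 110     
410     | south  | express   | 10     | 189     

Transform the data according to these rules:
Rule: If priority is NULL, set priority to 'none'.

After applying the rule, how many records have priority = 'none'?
1

Step 1: Count records where priority IS NULL
Step 2: Found 1 records with NULL priority
Step 3: These records will have priority set to 'none'
Step 4: Records already having priority = 'none': 0
Step 5: Answer: 1 + 0 = 1 records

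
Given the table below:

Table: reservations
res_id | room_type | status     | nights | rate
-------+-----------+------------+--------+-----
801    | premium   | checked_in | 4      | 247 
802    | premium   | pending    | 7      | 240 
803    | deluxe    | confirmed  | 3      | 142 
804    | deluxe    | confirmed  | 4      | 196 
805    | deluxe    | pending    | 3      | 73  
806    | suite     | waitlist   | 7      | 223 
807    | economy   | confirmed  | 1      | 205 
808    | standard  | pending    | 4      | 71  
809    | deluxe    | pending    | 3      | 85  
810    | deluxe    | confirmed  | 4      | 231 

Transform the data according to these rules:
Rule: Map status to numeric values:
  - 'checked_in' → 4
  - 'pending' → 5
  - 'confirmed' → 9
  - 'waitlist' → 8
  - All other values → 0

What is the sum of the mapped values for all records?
68

Step 1: Apply mapping to each record
Step 2: Count by status:
  'checked_in': 1 records × 4 = 4
  'pending': 4 records × 5 = 20
  'confirmed': 4 records × 9 = 36
  'waitlist': 1 records × 8 = 8
Step 3: Sum all mapped values = 68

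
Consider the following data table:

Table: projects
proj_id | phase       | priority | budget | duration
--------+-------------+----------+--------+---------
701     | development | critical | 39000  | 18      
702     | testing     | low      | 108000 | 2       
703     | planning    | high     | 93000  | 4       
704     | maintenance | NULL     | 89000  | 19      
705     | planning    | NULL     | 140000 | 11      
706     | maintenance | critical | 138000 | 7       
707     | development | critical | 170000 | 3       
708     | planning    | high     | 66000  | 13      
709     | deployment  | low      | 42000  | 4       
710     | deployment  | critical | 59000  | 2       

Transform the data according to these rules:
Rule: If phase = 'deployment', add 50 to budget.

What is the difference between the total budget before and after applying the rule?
100

Step 1: Original sum of budget = 944000
Step 2: 2 records have phase = 'deployment'
Step 3: Each affected record changes by 50
Step 4: Total change = 2 × 50 = 100
Step 5: New sum = 944000 + 100 = 944100
Step 6: Difference = |944100 - 944000| = 100
        (Sum increased by 100)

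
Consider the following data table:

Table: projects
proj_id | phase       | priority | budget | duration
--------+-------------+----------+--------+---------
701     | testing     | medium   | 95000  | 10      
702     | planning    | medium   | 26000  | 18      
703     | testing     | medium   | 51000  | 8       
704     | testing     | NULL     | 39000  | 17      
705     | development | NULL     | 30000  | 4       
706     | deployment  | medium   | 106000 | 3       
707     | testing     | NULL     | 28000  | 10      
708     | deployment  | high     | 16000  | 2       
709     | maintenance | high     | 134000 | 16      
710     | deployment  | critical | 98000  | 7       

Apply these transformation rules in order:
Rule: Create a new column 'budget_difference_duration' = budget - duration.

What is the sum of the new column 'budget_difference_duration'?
622905

Step 1: For each record, compute budget - duration
Example calculations:
  95000 - 10 = 94990
  26000 - 18 = 25982
  51000 - 8 = 50992
  ...
Step 2: Sum all derived values
Step 3: Total = 622905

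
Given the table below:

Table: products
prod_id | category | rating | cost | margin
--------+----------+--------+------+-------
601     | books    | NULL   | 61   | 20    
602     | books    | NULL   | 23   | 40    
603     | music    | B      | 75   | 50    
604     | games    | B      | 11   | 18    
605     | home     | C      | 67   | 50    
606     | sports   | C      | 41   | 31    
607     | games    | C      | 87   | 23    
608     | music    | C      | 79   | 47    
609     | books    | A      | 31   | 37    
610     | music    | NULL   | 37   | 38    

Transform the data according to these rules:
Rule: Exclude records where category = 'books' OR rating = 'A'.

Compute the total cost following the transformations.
397

Step 1: Find records where category = 'books' OR rating = 'A'
Step 2: 3 records match, summing to 115
Step 3: Original sum: 512
Step 4: Remaining sum = 512 - 115 = 397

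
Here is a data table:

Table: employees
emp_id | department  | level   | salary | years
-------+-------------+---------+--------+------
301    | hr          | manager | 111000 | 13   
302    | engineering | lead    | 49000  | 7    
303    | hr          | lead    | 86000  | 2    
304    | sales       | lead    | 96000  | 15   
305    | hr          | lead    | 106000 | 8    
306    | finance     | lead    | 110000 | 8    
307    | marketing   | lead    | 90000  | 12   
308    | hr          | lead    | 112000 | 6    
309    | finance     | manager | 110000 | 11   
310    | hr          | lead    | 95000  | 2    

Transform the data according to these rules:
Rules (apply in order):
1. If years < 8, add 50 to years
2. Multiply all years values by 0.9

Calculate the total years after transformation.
255.6

Step 1: Apply Rule 1 - Add 50 to records with years < 8
  - 4 records affected: 17 + (4 × 50) = 217
  - Unaffected records: 67
  - Sum after Rule 1: 284
Step 2: Apply Rule 2 - Multiply all by 0.9
  - 284 × 0.9 = 255.6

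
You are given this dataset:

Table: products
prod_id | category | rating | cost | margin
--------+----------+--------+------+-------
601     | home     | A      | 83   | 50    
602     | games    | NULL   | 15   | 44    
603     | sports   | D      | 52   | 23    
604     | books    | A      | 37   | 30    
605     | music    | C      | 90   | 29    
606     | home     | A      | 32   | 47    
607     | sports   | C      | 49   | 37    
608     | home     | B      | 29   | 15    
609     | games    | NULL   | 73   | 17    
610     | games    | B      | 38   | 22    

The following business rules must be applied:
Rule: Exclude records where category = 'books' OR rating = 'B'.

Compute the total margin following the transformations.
247

Step 1: Find records where category = 'books' OR rating = 'B'
Step 2: 3 records match, summing to 67
Step 3: Original sum: 314
Step 4: Remaining sum = 314 - 67 = 247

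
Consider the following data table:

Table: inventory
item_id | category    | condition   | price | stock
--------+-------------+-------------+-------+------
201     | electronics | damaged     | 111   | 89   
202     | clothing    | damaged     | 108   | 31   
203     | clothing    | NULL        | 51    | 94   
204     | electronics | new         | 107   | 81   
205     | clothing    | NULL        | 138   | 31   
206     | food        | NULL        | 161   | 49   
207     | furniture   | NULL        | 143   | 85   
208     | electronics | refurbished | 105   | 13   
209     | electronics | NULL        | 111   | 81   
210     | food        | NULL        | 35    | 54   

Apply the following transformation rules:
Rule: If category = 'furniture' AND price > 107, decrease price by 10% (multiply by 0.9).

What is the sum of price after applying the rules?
1055.7

Step 1: Find records where category = 'furniture' AND price > 107
Step 2: 1 records match, summing to 143
Step 3: After multiplier: 143 × 0.9 = 128.7
Step 4: Unaffected records sum: 927
Step 5: Final sum = 128.7 + 927 = 1055.7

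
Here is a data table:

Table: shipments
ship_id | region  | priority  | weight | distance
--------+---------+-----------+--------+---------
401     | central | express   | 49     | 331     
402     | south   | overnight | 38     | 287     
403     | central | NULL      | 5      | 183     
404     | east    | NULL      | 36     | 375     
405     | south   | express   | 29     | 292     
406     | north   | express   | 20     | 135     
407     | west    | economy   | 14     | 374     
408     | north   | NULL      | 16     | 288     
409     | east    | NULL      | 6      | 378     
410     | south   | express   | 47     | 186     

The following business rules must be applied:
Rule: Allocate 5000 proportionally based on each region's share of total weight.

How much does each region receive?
central: 1038.46, east: 807.69, north: 692.31, south: 2192.31, west: 269.23

Step 1: Calculate total weight = 260
Step 2: Calculate each region's proportion:
  central: 54/260 = 20.77% → 1038.46
  east: 42/260 = 16.15% → 807.69
  north: 36/260 = 13.85% → 692.31
  south: 114/260 = 43.85% → 2192.31
  west: 14/260 = 5.38% → 269.23
Step 3: Verify: sum of allocations ≈ 5000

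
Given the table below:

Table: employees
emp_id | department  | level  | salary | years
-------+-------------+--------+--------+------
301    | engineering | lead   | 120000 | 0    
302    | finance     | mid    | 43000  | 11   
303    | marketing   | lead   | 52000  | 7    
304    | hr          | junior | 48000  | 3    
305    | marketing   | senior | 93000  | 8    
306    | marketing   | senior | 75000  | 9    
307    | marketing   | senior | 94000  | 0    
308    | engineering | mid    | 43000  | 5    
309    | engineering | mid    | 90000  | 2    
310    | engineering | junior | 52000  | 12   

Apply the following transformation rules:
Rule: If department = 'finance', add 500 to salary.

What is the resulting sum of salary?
710500

Step 1: Count records where department = 'finance': 1
Step 2: Total bonus added: 1 × 500 = 500
Step 3: Original sum of salary: 710000
Step 4: Final sum = 710000 + 500 = 710500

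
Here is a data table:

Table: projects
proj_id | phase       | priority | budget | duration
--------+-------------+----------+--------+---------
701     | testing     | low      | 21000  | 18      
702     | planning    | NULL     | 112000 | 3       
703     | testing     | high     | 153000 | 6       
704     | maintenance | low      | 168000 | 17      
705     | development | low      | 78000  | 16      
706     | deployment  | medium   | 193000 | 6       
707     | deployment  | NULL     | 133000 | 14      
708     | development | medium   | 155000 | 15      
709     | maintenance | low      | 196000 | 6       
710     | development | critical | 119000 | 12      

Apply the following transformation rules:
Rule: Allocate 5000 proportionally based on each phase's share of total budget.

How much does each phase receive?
deployment: 1227.41, development: 1325.3, maintenance: 1370.48, planning: 421.69, testing: 655.12

Step 1: Calculate total budget = 1328000
Step 2: Calculate each phase's proportion:
  deployment: 326000/1328000 = 24.55% → 1227.41
  development: 352000/1328000 = 26.51% → 1325.3
  maintenance: 364000/1328000 = 27.41% → 1370.48
  planning: 112000/1328000 = 8.43% → 421.69
  testing: 174000/1328000 = 13.10% → 655.12
Step 3: Verify: sum of allocations ≈ 5000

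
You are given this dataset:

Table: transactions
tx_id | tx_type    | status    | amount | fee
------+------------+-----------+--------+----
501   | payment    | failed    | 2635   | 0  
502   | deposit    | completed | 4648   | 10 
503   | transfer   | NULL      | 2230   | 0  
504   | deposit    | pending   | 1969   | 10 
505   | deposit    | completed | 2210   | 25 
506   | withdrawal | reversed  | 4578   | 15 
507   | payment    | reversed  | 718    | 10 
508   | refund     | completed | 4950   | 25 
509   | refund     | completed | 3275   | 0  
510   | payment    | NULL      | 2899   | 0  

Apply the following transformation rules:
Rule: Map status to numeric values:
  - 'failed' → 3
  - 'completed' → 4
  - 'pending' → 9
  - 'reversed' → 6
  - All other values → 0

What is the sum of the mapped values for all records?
40

Step 1: Apply mapping to each record
Step 2: Count by status:
  'failed': 1 records × 3 = 3
  'completed': 4 records × 4 = 16
  'pending': 1 records × 9 = 9
  'reversed': 2 records × 6 = 12
Step 3: Sum all mapped values = 40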